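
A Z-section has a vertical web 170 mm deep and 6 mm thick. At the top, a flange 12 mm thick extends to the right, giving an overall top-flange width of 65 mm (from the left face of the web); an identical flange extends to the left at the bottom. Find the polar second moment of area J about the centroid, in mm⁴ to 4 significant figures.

Split into non-overlapping primitives; take the origin at the lower-left of the bounding box.
Web: 6 × 170, A = 1 020 mm², y = 85 mm, Ī = 2 456 500 mm⁴.
Top flange (beyond web): 59 × 12, A = 708 mm², y = 164 mm, Ī = 8 496 mm⁴.
Bottom flange (beyond web): 59 × 12, A = 708 mm², y = 6 mm, Ī = 8 496 mm⁴.
Centroid: ȳ = ΣA·y / ΣA = 85 mm.
Transfer each piece to the centroidal x-axis using Ī + A·d² with d = y − 85:
  web: d = 0 mm → contributes +2 456 500 mm⁴
  top flange (beyond web): d = 79 mm → contributes +4 427 124 mm⁴
  bottom flange (beyond web): d = -79 mm → contributes +4 427 124 mm⁴
Total I = 11 310 748 mm⁴.
For the y-axis: x̄ = 62 mm.
Repeating about the centroidal y-axis gives I_y = 1 909 468 mm⁴.
Polar second moment: J = I_x + I_y = 13 220 216 mm⁴.

J ≈ 1.322 × 10⁷ mm⁴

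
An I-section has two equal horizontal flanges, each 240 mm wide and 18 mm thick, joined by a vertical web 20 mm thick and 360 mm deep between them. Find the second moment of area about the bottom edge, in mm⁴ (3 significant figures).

Break the section into simple shapes (no overlaps), measuring from the bottom-left corner of the bounding box.
Bottom flange: 240 × 18, A = 4 320 mm², y = 9 mm, Ī = 116 640 mm⁴.
Web: 20 × 360, A = 7 200 mm², y = 198 mm, Ī = 77 760 000 mm⁴.
Top flange: 240 × 18, A = 4 320 mm², y = 387 mm, Ī = 116 640 mm⁴.
Transfer each piece to a horizontal axis along the bottom face using Ī + A·d² with d = y − 0:
  bottom flange: d = 9 mm → contributes +466 560 mm⁴
  web: d = 198 mm → contributes +360 028 800 mm⁴
  top flange: d = 387 mm → contributes +647 118 720 mm⁴
Total I = 1 007 614 080 mm⁴.

I_base ≈ 1.01 × 10⁹ mm⁴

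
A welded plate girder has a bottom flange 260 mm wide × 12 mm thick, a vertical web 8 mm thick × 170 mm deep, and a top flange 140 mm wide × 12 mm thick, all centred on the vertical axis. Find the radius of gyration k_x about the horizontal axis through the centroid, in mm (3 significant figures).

Decompose the section into non-overlapping parts with the origin at the bottom-left of its bounding rectangle.
Bottom plate: 260 × 12, A = 3 120 mm², y = 6 mm, Ī = 37 440 mm⁴.
Web plate: 8 × 170, A = 1 360 mm², y = 97 mm, Ī = 3 275 333 mm⁴.
Top plate: 140 × 12, A = 1 680 mm², y = 188 mm, Ī = 20 160 mm⁴.
Centroid: ȳ = ΣA·y / ΣA = 75.727 mm.
Transfer each piece to the horizontal axis through the centroid using Ī + A·d² with d = y − 75.727:
  bottom plate: d = -69.727 mm → contributes +15 206 545 mm⁴
  web plate: d = 21.273 mm → contributes +3 890 773 mm⁴
  top plate: d = 112.27 mm → contributes +21 196 838 mm⁴
Total I = 40 294 155 mm⁴.
Radius of gyration: k = √(I/A) = √(40 294 155 / 6 160) = 80.878 mm.

k_x ≈ 80.9 mm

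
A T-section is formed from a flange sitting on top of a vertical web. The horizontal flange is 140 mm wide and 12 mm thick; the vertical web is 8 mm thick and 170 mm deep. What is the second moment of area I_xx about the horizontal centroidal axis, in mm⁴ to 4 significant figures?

I_xx ≈ 9.519 × 10⁶ mm⁴

Split into non-overlapping primitives; take the origin at the lower-left of the bounding box.
Flange: 140 × 12, A = 1 680 mm², y = 176 mm, Ī = 20 160 mm⁴.
Web: 8 × 170, A = 1 360 mm², y = 85 mm, Ī = 3 275 333 mm⁴.
Centroid: ȳ = ΣA·y / ΣA = 135.289 mm.
Transfer each piece to the horizontal centroidal axis using Ī + A·d² with d = y − 135.289:
  flange: d = 40.7105 mm → contributes +2 804 503 mm⁴
  web: d = -50.2895 mm → contributes +6 714 816 mm⁴
Total I = 9 519 319 mm⁴.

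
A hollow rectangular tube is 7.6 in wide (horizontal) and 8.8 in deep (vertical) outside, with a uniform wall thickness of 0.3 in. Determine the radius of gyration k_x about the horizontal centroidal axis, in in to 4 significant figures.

Split into non-overlapping primitives; take the origin at the lower-left of the bounding box.
Outer rectangle: 7.6 × 8.8, A = 66.88 in², y = 4.4 in, Ī = 431.599 in⁴.
Inner void (subtracted): 7 × 8.2, A = 57.4 in², y = 4.4 in, Ī = 321.631 in⁴.
By symmetry the centroid is at mid-height, ȳ = 4.4 in.
All pieces are centred on the horizontal centroidal axis, so I = ΣĪ (holes subtracted) = 109.968 in⁴.
Radius of gyration: k = √(I/A) = √(109.968 / 9.48) = 3.40587 in.

k_x ≈ 3.406 in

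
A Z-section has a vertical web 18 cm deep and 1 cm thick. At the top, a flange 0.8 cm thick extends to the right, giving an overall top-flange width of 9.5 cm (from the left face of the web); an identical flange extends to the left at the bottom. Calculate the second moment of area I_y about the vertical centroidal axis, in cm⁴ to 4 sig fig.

Treat the section as a set of non-overlapping primitives; coordinates are from the bounding-box lower-left.
Web: 1 × 18, A = 18 cm², x = 9 cm, Ī = 1.5 cm⁴.
Top flange (beyond web): 8.5 × 0.8, A = 6.8 cm², x = 13.75 cm, Ī = 40.9417 cm⁴.
Bottom flange (beyond web): 8.5 × 0.8, A = 6.8 cm², x = 4.25 cm, Ī = 40.9417 cm⁴.
Centroid: x̄ = ΣA·x / ΣA = 9 cm.
Transfer each piece to the vertical centroidal axis using Ī + A·d² with d = x − 9:
  web: d = 0 cm → contributes +1.5 cm⁴
  top flange (beyond web): d = 4.75 cm → contributes +194.367 cm⁴
  bottom flange (beyond web): d = -4.75 cm → contributes +194.367 cm⁴
Total I = 390.233 cm⁴.

I_y ≈ 390.2 cm⁴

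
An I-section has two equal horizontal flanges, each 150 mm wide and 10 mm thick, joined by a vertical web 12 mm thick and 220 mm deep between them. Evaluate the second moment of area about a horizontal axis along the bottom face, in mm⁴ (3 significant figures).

Treat the section as a set of non-overlapping primitives; coordinates are from the bounding-box lower-left.
Bottom flange: 150 × 10, A = 1 500 mm², y = 5 mm, Ī = 12 500 mm⁴.
Web: 12 × 220, A = 2 640 mm², y = 120 mm, Ī = 10 648 000 mm⁴.
Top flange: 150 × 10, A = 1 500 mm², y = 235 mm, Ī = 12 500 mm⁴.
Transfer each piece to the bottom edge using Ī + A·d² with d = y − 0:
  bottom flange: d = 5 mm → contributes +50 000 mm⁴
  web: d = 120 mm → contributes +48 664 000 mm⁴
  top flange: d = 235 mm → contributes +82 850 000 mm⁴
Total I = 131 564 000 mm⁴.

I_base ≈ 1.32 × 10⁸ mm⁴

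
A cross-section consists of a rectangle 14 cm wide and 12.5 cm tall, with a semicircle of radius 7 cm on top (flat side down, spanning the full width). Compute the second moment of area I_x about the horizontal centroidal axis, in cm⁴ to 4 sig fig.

Treat the section as a set of non-overlapping primitives; coordinates are from the bounding-box lower-left.
Rectangular body: 14 × 12.5, A = 175 cm², y = 6.25 cm, Ī = 2278.65 cm⁴.
Semicircular cap: semicircle r = 7, A = 76.969 cm², y = 15.4709 cm, Ī = 263.526 cm⁴.
Centroid: ȳ = ΣA·y / ΣA = 9.06671 cm.
Transfer each piece to the horizontal centroidal axis using Ī + A·d² with d = y − 9.06671:
  rectangular body: d = -2.81671 cm → contributes +3667.07 cm⁴
  semicircular cap: d = 6.40418 cm → contributes +3420.3 cm⁴
Total I = 7087.37 cm⁴.

I_x ≈ 7087 cm⁴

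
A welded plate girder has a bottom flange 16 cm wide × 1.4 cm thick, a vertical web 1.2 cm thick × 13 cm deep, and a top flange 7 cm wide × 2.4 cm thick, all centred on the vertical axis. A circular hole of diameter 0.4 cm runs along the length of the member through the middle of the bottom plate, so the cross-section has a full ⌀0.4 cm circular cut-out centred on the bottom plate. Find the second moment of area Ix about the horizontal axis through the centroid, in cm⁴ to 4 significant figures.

Ix ≈ 2365 cm⁴

Break the section into simple shapes (no overlaps), measuring from the bottom-left corner of the bounding box.
Bottom plate: 16 × 1.4, A = 22.4 cm², y = 0.7 cm, Ī = 3.65867 cm⁴.
Web plate: 1.2 × 13, A = 15.6 cm², y = 7.9 cm, Ī = 219.7 cm⁴.
Top plate: 7 × 2.4, A = 16.8 cm², y = 15.6 cm, Ī = 8.064 cm⁴.
Hole (subtracted): ⌀0.4, A = 0.125664 cm², y = 0.7 cm, Ī = 0.00125664 cm⁴.
Centroid: ȳ = ΣA·y / ΣA = 7.33273 cm.
Transfer each piece to the horizontal axis through the centroid using Ī + A·d² with d = y − 7.33273:
  bottom plate: d = -6.63273 cm → contributes +989.104 cm⁴
  web plate: d = 0.567272 cm → contributes +224.72 cm⁴
  top plate: d = 8.26727 cm → contributes +1156.31 cm⁴
  hole: d = -6.63273 cm → contributes −5.52959 cm⁴
Total I = 2364.6 cm⁴.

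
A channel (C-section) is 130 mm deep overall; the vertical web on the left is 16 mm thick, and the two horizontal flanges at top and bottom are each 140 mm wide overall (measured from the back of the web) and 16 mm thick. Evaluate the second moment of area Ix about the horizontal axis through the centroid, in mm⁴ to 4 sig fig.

Decompose the section into non-overlapping parts with the origin at the bottom-left of its bounding rectangle.
Web: 16 × 130, A = 2 080 mm², y = 65 mm, Ī = 2 929 333 mm⁴.
Top flange (beyond web): 124 × 16, A = 1 984 mm², y = 122 mm, Ī = 42325.3 mm⁴.
Bottom flange (beyond web): 124 × 16, A = 1 984 mm², y = 8 mm, Ī = 42325.3 mm⁴.
By symmetry the centroid is at mid-height, ȳ = 65 mm.
Transfer each piece to the horizontal axis through the centroid using Ī + A·d² with d = y − 65:
  web: d = 0 mm → contributes +2 929 333 mm⁴
  top flange (beyond web): d = 57 mm → contributes +6 488 341 mm⁴
  bottom flange (beyond web): d = -57 mm → contributes +6 488 341 mm⁴
Total I = 15 906 016 mm⁴.

Ix ≈ 1.591 × 10⁷ mm⁴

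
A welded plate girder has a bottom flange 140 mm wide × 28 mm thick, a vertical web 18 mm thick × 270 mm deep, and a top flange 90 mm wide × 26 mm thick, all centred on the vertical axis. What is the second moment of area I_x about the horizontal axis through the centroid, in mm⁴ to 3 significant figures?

Treat the section as a set of non-overlapping primitives; coordinates are from the bounding-box lower-left.
Bottom plate: 140 × 28, A = 3 920 mm², y = 14 mm, Ī = 256 107 mm⁴.
Web plate: 18 × 270, A = 4 860 mm², y = 163 mm, Ī = 29 524 500 mm⁴.
Top plate: 90 × 26, A = 2 340 mm², y = 311 mm, Ī = 131 820 mm⁴.
Centroid: ȳ = ΣA·y / ΣA = 141.62 mm.
Transfer each piece to the horizontal axis through the centroid using Ī + A·d² with d = y − 141.62:
  bottom plate: d = -127.62 mm → contributes +64 099 319 mm⁴
  web plate: d = 21.381 mm → contributes +31 746 297 mm⁴
  top plate: d = 169.38 mm → contributes +67 266 474 mm⁴
Total I = 163 112 090 mm⁴.

I_x ≈ 1.63 × 10⁸ mm⁴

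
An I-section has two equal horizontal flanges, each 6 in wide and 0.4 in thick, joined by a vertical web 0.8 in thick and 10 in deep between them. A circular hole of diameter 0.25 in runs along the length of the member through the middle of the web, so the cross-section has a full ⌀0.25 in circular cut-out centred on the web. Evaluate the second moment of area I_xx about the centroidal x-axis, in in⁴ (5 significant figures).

I_xx ≈ 196.52 in⁴

Split into non-overlapping primitives; take the origin at the lower-left of the bounding box.
Bottom flange: 6 × 0.4, A = 2.4 in², y = 0.2 in, Ī = 0.032 in⁴.
Web: 0.8 × 10, A = 8 in², y = 5.4 in, Ī = 66.66667 in⁴.
Top flange: 6 × 0.4, A = 2.4 in², y = 10.6 in, Ī = 0.032 in⁴.
Hole (subtracted): ⌀0.25, A = 0.04908739 in², y = 5.4 in, Ī = 0.0001917476 in⁴.
By symmetry the centroid is at mid-height, ȳ = 5.4 in.
Transfer each piece to the centroidal x-axis using Ī + A·d² with d = y − 5.4:
  bottom flange: d = -5.2 in → contributes +64.928 in⁴
  web: d = 0 in → contributes +66.66667 in⁴
  top flange: d = 5.2 in → contributes +64.928 in⁴
  hole: d = 0 in → contributes −0.0001917476 in⁴
Total I = 196.5225 in⁴.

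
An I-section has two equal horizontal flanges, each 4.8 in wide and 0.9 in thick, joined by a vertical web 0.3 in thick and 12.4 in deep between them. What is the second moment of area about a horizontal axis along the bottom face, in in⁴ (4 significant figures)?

Break the section into simple shapes (no overlaps), measuring from the bottom-left corner of the bounding box.
Bottom flange: 4.8 × 0.9, A = 4.32 in², y = 0.45 in, Ī = 0.2916 in⁴.
Web: 0.3 × 12.4, A = 3.72 in², y = 7.1 in, Ī = 47.6656 in⁴.
Top flange: 4.8 × 0.9, A = 4.32 in², y = 13.75 in, Ī = 0.2916 in⁴.
Transfer each piece to the bottom edge using Ī + A·d² with d = y − 0:
  bottom flange: d = 0.45 in → contributes +1.1664 in⁴
  web: d = 7.1 in → contributes +235.191 in⁴
  top flange: d = 13.75 in → contributes +817.042 in⁴
Total I = 1053.4 in⁴.

I_base ≈ 1053 in⁴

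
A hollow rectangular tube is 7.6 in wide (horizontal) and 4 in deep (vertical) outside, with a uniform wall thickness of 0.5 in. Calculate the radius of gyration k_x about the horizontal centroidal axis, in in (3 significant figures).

Break the section into simple shapes (no overlaps), measuring from the bottom-left corner of the bounding box.
Outer rectangle: 7.6 × 4, A = 30.4 in², y = 2 in, Ī = 40.533 in⁴.
Inner void (subtracted): 6.6 × 3, A = 19.8 in², y = 2 in, Ī = 14.85 in⁴.
By symmetry the centroid is at mid-height, ȳ = 2 in.
All pieces are centred on the horizontal centroidal axis, so I = ΣĪ (holes subtracted) = 25.683 in⁴.
Radius of gyration: k = √(I/A) = √(25.683 / 10.6) = 1.5566 in.

k_x ≈ 1.56 in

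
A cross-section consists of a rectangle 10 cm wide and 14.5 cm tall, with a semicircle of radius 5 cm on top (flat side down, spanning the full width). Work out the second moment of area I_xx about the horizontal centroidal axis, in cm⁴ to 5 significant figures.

Break the section into simple shapes (no overlaps), measuring from the bottom-left corner of the bounding box.
Rectangular body: 10 × 14.5, A = 145 cm², y = 7.25 cm, Ī = 2540.521 cm⁴.
Semicircular cap: semicircle r = 5, A = 39.26991 cm², y = 16.62207 cm, Ī = 68.5981 cm⁴.
Centroid: ȳ = ΣA·y / ΣA = 9.247288 cm.
Transfer each piece to the horizontal centroidal axis using Ī + A·d² with d = y − 9.247288:
  rectangular body: d = -1.997288 cm → contributes +3118.949 cm⁴
  semicircular cap: d = 7.374777 cm → contributes +2204.384 cm⁴
Total I = 5323.333 cm⁴.

I_xx ≈ 5323.3 cm⁴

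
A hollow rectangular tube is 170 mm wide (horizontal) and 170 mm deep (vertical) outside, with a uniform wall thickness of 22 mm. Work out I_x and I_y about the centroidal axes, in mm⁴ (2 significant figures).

Split into non-overlapping primitives; take the origin at the lower-left of the bounding box.
Outer rectangle: 170 × 170, A = 28 900 mm², y = 85 mm, Ī = 69 600 833 mm⁴.
Inner void (subtracted): 126 × 126, A = 15 876 mm², y = 85 mm, Ī = 21 003 948 mm⁴.
By symmetry the centroid is at mid-height, ȳ = 85 mm.
All pieces are centred on the centroidal x-axis, so I = ΣĪ (holes subtracted) = 48 596 885 mm⁴.
Repeating about the centroidal y-axis gives I_y = 48 596 885 mm⁴.

I_x ≈ 4.9 × 10⁷ mm⁴, I_y ≈ 4.9 × 10⁷ mm⁴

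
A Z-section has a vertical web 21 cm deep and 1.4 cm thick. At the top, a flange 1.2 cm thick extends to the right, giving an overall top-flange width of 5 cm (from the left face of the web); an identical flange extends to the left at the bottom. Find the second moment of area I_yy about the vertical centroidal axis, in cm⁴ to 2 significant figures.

Treat the section as a set of non-overlapping primitives; coordinates are from the bounding-box lower-left.
Web: 1.4 × 21, A = 29.4 cm², x = 4.3 cm, Ī = 4.802 cm⁴.
Top flange (beyond web): 3.6 × 1.2, A = 4.32 cm², x = 6.8 cm, Ī = 4.666 cm⁴.
Bottom flange (beyond web): 3.6 × 1.2, A = 4.32 cm², x = 1.8 cm, Ī = 4.666 cm⁴.
Centroid: x̄ = ΣA·x / ΣA = 4.3 cm.
Transfer each piece to the vertical centroidal axis using Ī + A·d² with d = x − 4.3:
  web: d = 0 cm → contributes +4.802 cm⁴
  top flange (beyond web): d = 2.5 cm → contributes +31.67 cm⁴
  bottom flange (beyond web): d = -2.5 cm → contributes +31.67 cm⁴
Total I = 68.13 cm⁴.

I_yy ≈ 68 cm⁴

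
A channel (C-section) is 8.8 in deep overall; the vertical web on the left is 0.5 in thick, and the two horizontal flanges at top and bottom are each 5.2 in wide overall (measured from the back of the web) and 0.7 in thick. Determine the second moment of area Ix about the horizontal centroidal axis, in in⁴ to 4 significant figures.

Split into non-overlapping primitives; take the origin at the lower-left of the bounding box.
Web: 0.5 × 8.8, A = 4.4 in², y = 4.4 in, Ī = 28.3947 in⁴.
Top flange (beyond web): 4.7 × 0.7, A = 3.29 in², y = 8.45 in, Ī = 0.134342 in⁴.
Bottom flange (beyond web): 4.7 × 0.7, A = 3.29 in², y = 0.35 in, Ī = 0.134342 in⁴.
By symmetry the centroid is at mid-height, ȳ = 4.4 in.
Transfer each piece to the horizontal centroidal axis using Ī + A·d² with d = y − 4.4:
  web: d = 0 in → contributes +28.3947 in⁴
  top flange (beyond web): d = 4.05 in → contributes +54.0986 in⁴
  bottom flange (beyond web): d = -4.05 in → contributes +54.0986 in⁴
Total I = 136.592 in⁴.

Ix ≈ 136.6 in⁴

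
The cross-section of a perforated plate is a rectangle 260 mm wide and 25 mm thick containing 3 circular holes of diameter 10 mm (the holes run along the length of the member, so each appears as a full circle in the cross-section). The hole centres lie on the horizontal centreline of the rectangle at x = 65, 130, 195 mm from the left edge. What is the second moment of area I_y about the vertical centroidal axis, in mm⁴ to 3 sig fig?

Treat the section as a set of non-overlapping primitives; coordinates are from the bounding-box lower-left.
Plate: 260 × 25, A = 6 500 mm², x = 130 mm, Ī = 36 616 667 mm⁴.
Hole 1 (subtracted): ⌀10, A = 78.54 mm², x = 65 mm, Ī = 490.87 mm⁴.
Hole 2 (subtracted): ⌀10, A = 78.54 mm², x = 130 mm, Ī = 490.87 mm⁴.
Hole 3 (subtracted): ⌀10, A = 78.54 mm², x = 195 mm, Ī = 490.87 mm⁴.
By symmetry the centroid is at mid-width, x̄ = 130 mm.
Transfer each piece to the vertical centroidal axis using Ī + A·d² with d = x − 130:
  plate: d = 0 mm → contributes +36 616 667 mm⁴
  hole 1: d = -65 mm → contributes −332 322 mm⁴
  hole 2: d = 0 mm → contributes −490.87 mm⁴
  hole 3: d = 65 mm → contributes −332 322 mm⁴
Total I = 35 951 533 mm⁴.

I_y ≈ 3.60 × 10⁷ mm⁴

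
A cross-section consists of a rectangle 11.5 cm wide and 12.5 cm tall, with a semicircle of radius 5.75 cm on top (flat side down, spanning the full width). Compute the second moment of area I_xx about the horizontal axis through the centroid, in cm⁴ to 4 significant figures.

Break the section into simple shapes (no overlaps), measuring from the bottom-left corner of the bounding box.
Rectangular body: 11.5 × 12.5, A = 143.75 cm², y = 6.25 cm, Ī = 1871.74 cm⁴.
Semicircular cap: semicircle r = 5.75, A = 51.9345 cm², y = 14.9404 cm, Ī = 119.979 cm⁴.
Centroid: ȳ = ΣA·y / ΣA = 8.55642 cm.
Transfer each piece to the horizontal axis through the centroid using Ī + A·d² with d = y − 8.55642:
  rectangular body: d = -2.30642 cm → contributes +2636.43 cm⁴
  semicircular cap: d = 6.38396 cm → contributes +2236.56 cm⁴
Total I = 4872.99 cm⁴.

I_xx ≈ 4873 cm⁴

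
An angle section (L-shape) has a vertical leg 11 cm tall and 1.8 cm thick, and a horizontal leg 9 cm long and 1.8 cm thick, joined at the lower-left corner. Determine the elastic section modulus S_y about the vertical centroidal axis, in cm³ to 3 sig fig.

S_y ≈ 34.8 cm³

Break the section into simple shapes (no overlaps), measuring from the bottom-left corner of the bounding box.
Vertical leg: 1.8 × 11, A = 19.8 cm², x = 0.9 cm, Ī = 5.346 cm⁴.
Horizontal leg (remainder): 7.2 × 1.8, A = 12.96 cm², x = 5.4 cm, Ī = 55.987 cm⁴.
Centroid: x̄ = ΣA·x / ΣA = 2.6802 cm.
Transfer each piece to the vertical centroidal axis using Ī + A·d² with d = x − 2.6802:
  vertical leg: d = -1.7802 cm → contributes +68.096 cm⁴
  horizontal leg (remainder): d = 2.7198 cm → contributes +151.85 cm⁴
Total I = 219.95 cm⁴.
Extreme fibre distance c = 6.3198 cm; S = I/c = 34.804 cm³.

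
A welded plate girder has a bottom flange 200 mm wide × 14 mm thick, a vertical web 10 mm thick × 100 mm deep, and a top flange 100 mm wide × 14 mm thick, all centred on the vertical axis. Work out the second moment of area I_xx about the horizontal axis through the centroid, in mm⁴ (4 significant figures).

I_xx ≈ 1.332 × 10⁷ mm⁴

Decompose the section into non-overlapping parts with the origin at the bottom-left of its bounding rectangle.
Bottom plate: 200 × 14, A = 2 800 mm², y = 7 mm, Ī = 45733.3 mm⁴.
Web plate: 10 × 100, A = 1 000 mm², y = 64 mm, Ī = 833 333 mm⁴.
Top plate: 100 × 14, A = 1 400 mm², y = 121 mm, Ī = 22866.7 mm⁴.
Centroid: ȳ = ΣA·y / ΣA = 48.6538 mm.
Transfer each piece to the horizontal axis through the centroid using Ī + A·d² with d = y − 48.6538:
  bottom plate: d = -41.6538 mm → contributes +4 903 853 mm⁴
  web plate: d = 15.3462 mm → contributes +1 068 838 mm⁴
  top plate: d = 72.3462 mm → contributes +7 350 419 mm⁴
Total I = 13 323 110 mm⁴.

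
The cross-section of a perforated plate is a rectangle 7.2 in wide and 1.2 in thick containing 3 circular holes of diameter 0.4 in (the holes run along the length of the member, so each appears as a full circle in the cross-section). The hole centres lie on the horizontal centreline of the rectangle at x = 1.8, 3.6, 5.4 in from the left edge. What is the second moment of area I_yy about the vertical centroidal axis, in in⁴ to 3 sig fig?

I_yy ≈ 36.5 in⁴

Split into non-overlapping primitives; take the origin at the lower-left of the bounding box.
Plate: 7.2 × 1.2, A = 8.64 in², x = 3.6 in, Ī = 37.325 in⁴.
Hole 1 (subtracted): ⌀0.4, A = 0.12566 in², x = 1.8 in, Ī = 0.0012566 in⁴.
Hole 2 (subtracted): ⌀0.4, A = 0.12566 in², x = 3.6 in, Ī = 0.0012566 in⁴.
Hole 3 (subtracted): ⌀0.4, A = 0.12566 in², x = 5.4 in, Ī = 0.0012566 in⁴.
By symmetry the centroid is at mid-width, x̄ = 3.6 in.
Transfer each piece to the vertical centroidal axis using Ī + A·d² with d = x − 3.6:
  plate: d = 0 in → contributes +37.325 in⁴
  hole 1: d = -1.8 in → contributes −0.40841 in⁴
  hole 2: d = 0 in → contributes −0.0012566 in⁴
  hole 3: d = 1.8 in → contributes −0.40841 in⁴
Total I = 36.507 in⁴.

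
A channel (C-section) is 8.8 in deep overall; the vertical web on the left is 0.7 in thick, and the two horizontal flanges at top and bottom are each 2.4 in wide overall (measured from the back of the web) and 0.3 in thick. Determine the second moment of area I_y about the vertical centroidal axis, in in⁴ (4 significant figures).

Break the section into simple shapes (no overlaps), measuring from the bottom-left corner of the bounding box.
Web: 0.7 × 8.8, A = 6.16 in², x = 0.35 in, Ī = 0.251533 in⁴.
Top flange (beyond web): 1.7 × 0.3, A = 0.51 in², x = 1.55 in, Ī = 0.122825 in⁴.
Bottom flange (beyond web): 1.7 × 0.3, A = 0.51 in², x = 1.55 in, Ī = 0.122825 in⁴.
Centroid: x̄ = ΣA·x / ΣA = 0.520474 in.
Transfer each piece to the vertical centroidal axis using Ī + A·d² with d = x − 0.520474:
  web: d = -0.170474 in → contributes +0.43055 in⁴
  top flange (beyond web): d = 1.02953 in → contributes +0.663387 in⁴
  bottom flange (beyond web): d = 1.02953 in → contributes +0.663387 in⁴
Total I = 1.75732 in⁴.

I_y ≈ 1.757 in⁴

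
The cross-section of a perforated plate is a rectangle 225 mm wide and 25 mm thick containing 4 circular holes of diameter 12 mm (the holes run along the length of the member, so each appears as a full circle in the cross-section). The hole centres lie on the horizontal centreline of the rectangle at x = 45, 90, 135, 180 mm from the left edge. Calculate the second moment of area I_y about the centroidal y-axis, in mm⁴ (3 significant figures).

I_y ≈ 2.26 × 10⁷ mm⁴

Split into non-overlapping primitives; take the origin at the lower-left of the bounding box.
Plate: 225 × 25, A = 5 625 mm², x = 112.5 mm, Ī = 23 730 469 mm⁴.
Hole 1 (subtracted): ⌀12, A = 113.1 mm², x = 45 mm, Ī = 1017.9 mm⁴.
Hole 2 (subtracted): ⌀12, A = 113.1 mm², x = 90 mm, Ī = 1017.9 mm⁴.
Hole 3 (subtracted): ⌀12, A = 113.1 mm², x = 135 mm, Ī = 1017.9 mm⁴.
Hole 4 (subtracted): ⌀12, A = 113.1 mm², x = 180 mm, Ī = 1017.9 mm⁴.
By symmetry the centroid is at mid-width, x̄ = 112.5 mm.
Transfer each piece to the centroidal y-axis using Ī + A·d² with d = x − 112.5:
  plate: d = 0 mm → contributes +23 730 469 mm⁴
  hole 1: d = -67.5 mm → contributes −516 318 mm⁴
  hole 2: d = -22.5 mm → contributes −58 273 mm⁴
  hole 3: d = 22.5 mm → contributes −58 273 mm⁴
  hole 4: d = 67.5 mm → contributes −516 318 mm⁴
Total I = 22 581 287 mm⁴.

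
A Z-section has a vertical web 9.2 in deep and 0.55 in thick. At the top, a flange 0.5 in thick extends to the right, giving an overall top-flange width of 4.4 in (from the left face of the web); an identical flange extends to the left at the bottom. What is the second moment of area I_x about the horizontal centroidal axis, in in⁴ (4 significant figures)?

I_x ≈ 108.6 in⁴

Break the section into simple shapes (no overlaps), measuring from the bottom-left corner of the bounding box.
Web: 0.55 × 9.2, A = 5.06 in², y = 4.6 in, Ī = 35.6899 in⁴.
Top flange (beyond web): 3.85 × 0.5, A = 1.925 in², y = 8.95 in, Ī = 0.0401042 in⁴.
Bottom flange (beyond web): 3.85 × 0.5, A = 1.925 in², y = 0.25 in, Ī = 0.0401042 in⁴.
Centroid: ȳ = ΣA·y / ΣA = 4.6 in.
Transfer each piece to the horizontal centroidal axis using Ī + A·d² with d = y − 4.6:
  web: d = 0 in → contributes +35.6899 in⁴
  top flange (beyond web): d = 4.35 in → contributes +36.4659 in⁴
  bottom flange (beyond web): d = -4.35 in → contributes +36.4659 in⁴
Total I = 108.622 in⁴.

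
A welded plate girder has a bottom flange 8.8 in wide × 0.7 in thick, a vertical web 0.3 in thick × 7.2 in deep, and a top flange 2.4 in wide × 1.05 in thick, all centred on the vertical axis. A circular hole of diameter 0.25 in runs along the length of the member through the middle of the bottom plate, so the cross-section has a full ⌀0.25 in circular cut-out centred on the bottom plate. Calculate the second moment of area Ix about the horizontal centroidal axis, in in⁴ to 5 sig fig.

Ix ≈ 130.54 in⁴

Treat the section as a set of non-overlapping primitives; coordinates are from the bounding-box lower-left.
Bottom plate: 8.8 × 0.7, A = 6.16 in², y = 0.35 in, Ī = 0.2515333 in⁴.
Web plate: 0.3 × 7.2, A = 2.16 in², y = 4.3 in, Ī = 9.3312 in⁴.
Top plate: 2.4 × 1.05, A = 2.52 in², y = 8.425 in, Ī = 0.231525 in⁴.
Hole (subtracted): ⌀0.25, A = 0.04908739 in², y = 0.35 in, Ī = 0.0001917476 in⁴.
Centroid: ȳ = ΣA·y / ΣA = 3.026419 in.
Transfer each piece to the horizontal centroidal axis using Ī + A·d² with d = y − 3.026419:
  bottom plate: d = -2.676419 in → contributes +44.37695 in⁴
  web plate: d = 1.273581 in → contributes +12.83474 in⁴
  top plate: d = 5.398581 in → contributes +73.67612 in⁴
  hole: d = -2.676419 in → contributes −0.3518153 in⁴
Total I = 130.536 in⁴.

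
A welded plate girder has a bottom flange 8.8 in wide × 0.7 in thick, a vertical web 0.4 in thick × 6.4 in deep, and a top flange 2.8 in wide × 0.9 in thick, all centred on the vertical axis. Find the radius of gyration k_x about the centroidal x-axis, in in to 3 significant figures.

k_x ≈ 3.07 in

Break the section into simple shapes (no overlaps), measuring from the bottom-left corner of the bounding box.
Bottom plate: 8.8 × 0.7, A = 6.16 in², y = 0.35 in, Ī = 0.25153 in⁴.
Web plate: 0.4 × 6.4, A = 2.56 in², y = 3.9 in, Ī = 8.7381 in⁴.
Top plate: 2.8 × 0.9, A = 2.52 in², y = 7.55 in, Ī = 0.1701 in⁴.
Centroid: ȳ = ΣA·y / ΣA = 2.7728 in.
Transfer each piece to the centroidal x-axis using Ī + A·d² with d = y − 2.7728:
  bottom plate: d = -2.4228 in → contributes +36.41 in⁴
  web plate: d = 1.1272 in → contributes +11.991 in⁴
  top plate: d = 4.7772 in → contributes +57.681 in⁴
Total I = 106.08 in⁴.
Radius of gyration: k = √(I/A) = √(106.08 / 11.24) = 3.0721 in.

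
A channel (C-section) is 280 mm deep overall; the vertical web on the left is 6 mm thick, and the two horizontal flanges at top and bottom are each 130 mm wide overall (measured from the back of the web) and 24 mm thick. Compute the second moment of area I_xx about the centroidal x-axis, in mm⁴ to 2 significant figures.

I_xx ≈ 1.1 × 10⁸ mm⁴

Treat the section as a set of non-overlapping primitives; coordinates are from the bounding-box lower-left.
Web: 6 × 280, A = 1 680 mm², y = 140 mm, Ī = 10 976 000 mm⁴.
Top flange (beyond web): 124 × 24, A = 2 976 mm², y = 268 mm, Ī = 142 848 mm⁴.
Bottom flange (beyond web): 124 × 24, A = 2 976 mm², y = 12 mm, Ī = 142 848 mm⁴.
By symmetry the centroid is at mid-height, ȳ = 140 mm.
Transfer each piece to the centroidal x-axis using Ī + A·d² with d = y − 140:
  web: d = 0 mm → contributes +10 976 000 mm⁴
  top flange (beyond web): d = 128 mm → contributes +48 901 632 mm⁴
  bottom flange (beyond web): d = -128 mm → contributes +48 901 632 mm⁴
Total I = 108 779 264 mm⁴.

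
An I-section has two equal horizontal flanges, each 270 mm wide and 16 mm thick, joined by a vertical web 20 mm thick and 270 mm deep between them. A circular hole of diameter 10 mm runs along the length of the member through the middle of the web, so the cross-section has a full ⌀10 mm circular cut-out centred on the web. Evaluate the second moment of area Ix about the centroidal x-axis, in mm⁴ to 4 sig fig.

Ix ≈ 2.097 × 10⁸ mm⁴

Decompose the section into non-overlapping parts with the origin at the bottom-left of its bounding rectangle.
Bottom flange: 270 × 16, A = 4 320 mm², y = 8 mm, Ī = 92 160 mm⁴.
Web: 20 × 270, A = 5 400 mm², y = 151 mm, Ī = 32 805 000 mm⁴.
Top flange: 270 × 16, A = 4 320 mm², y = 294 mm, Ī = 92 160 mm⁴.
Hole (subtracted): ⌀10, A = 78.5398 mm², y = 151 mm, Ī = 490.874 mm⁴.
By symmetry the centroid is at mid-height, ȳ = 151 mm.
Transfer each piece to the centroidal x-axis using Ī + A·d² with d = y − 151:
  bottom flange: d = -143 mm → contributes +88 431 840 mm⁴
  web: d = 0 mm → contributes +32 805 000 mm⁴
  top flange: d = 143 mm → contributes +88 431 840 mm⁴
  hole: d = 0 mm → contributes −490.874 mm⁴
Total I = 209 668 189 mm⁴.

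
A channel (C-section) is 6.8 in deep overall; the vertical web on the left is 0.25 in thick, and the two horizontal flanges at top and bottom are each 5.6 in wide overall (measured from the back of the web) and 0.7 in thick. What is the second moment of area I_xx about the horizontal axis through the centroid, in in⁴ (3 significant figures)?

I_xx ≈ 76.5 in⁴

Treat the section as a set of non-overlapping primitives; coordinates are from the bounding-box lower-left.
Web: 0.25 × 6.8, A = 1.7 in², y = 3.4 in, Ī = 6.5507 in⁴.
Top flange (beyond web): 5.35 × 0.7, A = 3.745 in², y = 6.45 in, Ī = 0.15292 in⁴.
Bottom flange (beyond web): 5.35 × 0.7, A = 3.745 in², y = 0.35 in, Ī = 0.15292 in⁴.
By symmetry the centroid is at mid-height, ȳ = 3.4 in.
Transfer each piece to the horizontal axis through the centroid using Ī + A·d² with d = y − 3.4:
  web: d = 0 in → contributes +6.5507 in⁴
  top flange (beyond web): d = 3.05 in → contributes +34.991 in⁴
  bottom flange (beyond web): d = -3.05 in → contributes +34.991 in⁴
Total I = 76.532 in⁴.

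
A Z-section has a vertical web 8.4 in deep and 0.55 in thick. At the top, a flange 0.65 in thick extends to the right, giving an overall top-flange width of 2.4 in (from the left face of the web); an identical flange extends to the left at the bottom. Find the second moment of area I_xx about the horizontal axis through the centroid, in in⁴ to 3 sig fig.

I_xx ≈ 63.4 in⁴

Treat the section as a set of non-overlapping primitives; coordinates are from the bounding-box lower-left.
Web: 0.55 × 8.4, A = 4.62 in², y = 4.2 in, Ī = 27.166 in⁴.
Top flange (beyond web): 1.85 × 0.65, A = 1.2025 in², y = 8.075 in, Ī = 0.042338 in⁴.
Bottom flange (beyond web): 1.85 × 0.65, A = 1.2025 in², y = 0.325 in, Ī = 0.042338 in⁴.
Centroid: ȳ = ΣA·y / ΣA = 4.2 in.
Transfer each piece to the horizontal axis through the centroid using Ī + A·d² with d = y − 4.2:
  web: d = 0 in → contributes +27.166 in⁴
  top flange (beyond web): d = 3.875 in → contributes +18.099 in⁴
  bottom flange (beyond web): d = -3.875 in → contributes +18.099 in⁴
Total I = 63.363 in⁴.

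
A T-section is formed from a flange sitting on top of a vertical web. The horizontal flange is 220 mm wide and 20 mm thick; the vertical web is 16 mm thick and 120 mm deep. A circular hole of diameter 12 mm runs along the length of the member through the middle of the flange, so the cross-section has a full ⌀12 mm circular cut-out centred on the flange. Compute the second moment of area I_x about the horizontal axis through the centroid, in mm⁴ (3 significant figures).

Treat the section as a set of non-overlapping primitives; coordinates are from the bounding-box lower-left.
Flange: 220 × 20, A = 4 400 mm², y = 130 mm, Ī = 146 667 mm⁴.
Web: 16 × 120, A = 1 920 mm², y = 60 mm, Ī = 2 304 000 mm⁴.
Hole (subtracted): ⌀12, A = 113.1 mm², y = 130 mm, Ī = 1017.9 mm⁴.
Centroid: ȳ = ΣA·y / ΣA = 108.35 mm.
Transfer each piece to the horizontal axis through the centroid using Ī + A·d² with d = y − 108.35:
  flange: d = 21.653 mm → contributes +2 209 677 mm⁴
  web: d = -48.347 mm → contributes +6 791 812 mm⁴
  hole: d = 21.653 mm → contributes −54 045 mm⁴
Total I = 8 947 444 mm⁴.

I_x ≈ 8.95 × 10⁶ mm⁴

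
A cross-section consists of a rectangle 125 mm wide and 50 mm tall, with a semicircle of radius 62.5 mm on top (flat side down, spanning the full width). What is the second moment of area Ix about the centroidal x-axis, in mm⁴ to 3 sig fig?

Split into non-overlapping primitives; take the origin at the lower-left of the bounding box.
Rectangular body: 125 × 50, A = 6 250 mm², y = 25 mm, Ī = 1 302 083 mm⁴.
Semicircular cap: semicircle r = 62.5, A = 6135.9 mm², y = 76.526 mm, Ī = 1 674 758 mm⁴.
Centroid: ȳ = ΣA·y / ΣA = 50.526 mm.
Transfer each piece to the centroidal x-axis using Ī + A·d² with d = y − 50.526:
  rectangular body: d = -25.526 mm → contributes +5 374 320 mm⁴
  semicircular cap: d = 26 mm → contributes +5 822 704 mm⁴
Total I = 11 197 024 mm⁴.

Ix ≈ 1.12 × 10⁷ mm⁴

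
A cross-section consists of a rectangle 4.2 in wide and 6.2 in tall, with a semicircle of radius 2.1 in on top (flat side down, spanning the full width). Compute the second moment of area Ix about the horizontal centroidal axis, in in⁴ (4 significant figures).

Ix ≈ 172.7 in⁴

Decompose the section into non-overlapping parts with the origin at the bottom-left of its bounding rectangle.
Rectangular body: 4.2 × 6.2, A = 26.04 in², y = 3.1 in, Ī = 83.4148 in⁴.
Semicircular cap: semicircle r = 2.1, A = 6.92721 in², y = 7.09127 in, Ī = 2.13456 in⁴.
Centroid: ȳ = ΣA·y / ΣA = 3.93866 in.
Transfer each piece to the horizontal centroidal axis using Ī + A·d² with d = y − 3.93866:
  rectangular body: d = -0.838662 in → contributes +101.73 in⁴
  semicircular cap: d = 3.15261 in → contributes +70.9836 in⁴
Total I = 172.714 in⁴.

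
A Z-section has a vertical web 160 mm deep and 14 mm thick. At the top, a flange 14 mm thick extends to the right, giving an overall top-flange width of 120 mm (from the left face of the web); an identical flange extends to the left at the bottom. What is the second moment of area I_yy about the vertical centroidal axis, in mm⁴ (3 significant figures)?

I_yy ≈ 1.35 × 10⁷ mm⁴

Split into non-overlapping primitives; take the origin at the lower-left of the bounding box.
Web: 14 × 160, A = 2 240 mm², x = 113 mm, Ī = 36 587 mm⁴.
Top flange (beyond web): 106 × 14, A = 1 484 mm², x = 173 mm, Ī = 1 389 519 mm⁴.
Bottom flange (beyond web): 106 × 14, A = 1 484 mm², x = 53 mm, Ī = 1 389 519 mm⁴.
Centroid: x̄ = ΣA·x / ΣA = 113 mm.
Transfer each piece to the vertical centroidal axis using Ī + A·d² with d = x − 113:
  web: d = 0 mm → contributes +36 587 mm⁴
  top flange (beyond web): d = 60 mm → contributes +6 731 919 mm⁴
  bottom flange (beyond web): d = -60 mm → contributes +6 731 919 mm⁴
Total I = 13 500 424 mm⁴.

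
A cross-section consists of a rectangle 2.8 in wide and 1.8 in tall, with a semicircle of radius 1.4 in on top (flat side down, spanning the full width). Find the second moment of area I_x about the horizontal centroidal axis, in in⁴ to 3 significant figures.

Split into non-overlapping primitives; take the origin at the lower-left of the bounding box.
Rectangular body: 2.8 × 1.8, A = 5.04 in², y = 0.9 in, Ī = 1.3608 in⁴.
Semicircular cap: semicircle r = 1.4, A = 3.0788 in², y = 2.3942 in, Ī = 0.42164 in⁴.
Centroid: ȳ = ΣA·y / ΣA = 1.4666 in.
Transfer each piece to the horizontal centroidal axis using Ī + A·d² with d = y − 1.4666:
  rectangular body: d = -0.56662 in → contributes +2.9789 in⁴
  semicircular cap: d = 0.92756 in → contributes +3.0705 in⁴
Total I = 6.0494 in⁴.

I_x ≈ 6.05 in⁴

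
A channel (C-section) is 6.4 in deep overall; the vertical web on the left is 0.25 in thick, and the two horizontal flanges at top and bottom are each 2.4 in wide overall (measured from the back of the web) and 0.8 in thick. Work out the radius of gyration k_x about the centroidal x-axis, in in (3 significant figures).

k_x ≈ 2.54 in

Decompose the section into non-overlapping parts with the origin at the bottom-left of its bounding rectangle.
Web: 0.25 × 6.4, A = 1.6 in², y = 3.2 in, Ī = 5.4613 in⁴.
Top flange (beyond web): 2.15 × 0.8, A = 1.72 in², y = 6 in, Ī = 0.091733 in⁴.
Bottom flange (beyond web): 2.15 × 0.8, A = 1.72 in², y = 0.4 in, Ī = 0.091733 in⁴.
By symmetry the centroid is at mid-height, ȳ = 3.2 in.
Transfer each piece to the centroidal x-axis using Ī + A·d² with d = y − 3.2:
  web: d = 0 in → contributes +5.4613 in⁴
  top flange (beyond web): d = 2.8 in → contributes +13.577 in⁴
  bottom flange (beyond web): d = -2.8 in → contributes +13.577 in⁴
Total I = 32.614 in⁴.
Radius of gyration: k = √(I/A) = √(32.614 / 5.04) = 2.5438 in.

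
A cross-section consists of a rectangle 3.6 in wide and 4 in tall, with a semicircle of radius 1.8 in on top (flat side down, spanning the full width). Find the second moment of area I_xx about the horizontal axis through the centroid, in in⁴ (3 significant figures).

I_xx ≈ 49.1 in⁴

Break the section into simple shapes (no overlaps), measuring from the bottom-left corner of the bounding box.
Rectangular body: 3.6 × 4, A = 14.4 in², y = 2 in, Ī = 19.2 in⁴.
Semicircular cap: semicircle r = 1.8, A = 5.0894 in², y = 4.7639 in, Ī = 1.1522 in⁴.
Centroid: ȳ = ΣA·y / ΣA = 2.7218 in.
Transfer each piece to the horizontal axis through the centroid using Ī + A·d² with d = y − 2.7218:
  rectangular body: d = -0.72177 in → contributes +26.702 in⁴
  semicircular cap: d = 2.0422 in → contributes +22.377 in⁴
Total I = 49.079 in⁴.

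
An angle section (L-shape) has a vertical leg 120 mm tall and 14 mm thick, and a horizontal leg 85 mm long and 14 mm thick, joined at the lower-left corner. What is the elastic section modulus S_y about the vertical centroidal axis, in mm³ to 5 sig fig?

Treat the section as a set of non-overlapping primitives; coordinates are from the bounding-box lower-left.
Vertical leg: 14 × 120, A = 1 680 mm², x = 7 mm, Ī = 27 440 mm⁴.
Horizontal leg (remainder): 71 × 14, A = 994 mm², x = 49.5 mm, Ī = 417562.8 mm⁴.
Centroid: x̄ = ΣA·x / ΣA = 22.79843 mm.
Transfer each piece to the vertical centroidal axis using Ī + A·d² with d = x − 22.79843:
  vertical leg: d = -15.79843 mm → contributes +446751.8 mm⁴
  horizontal leg (remainder): d = 26.70157 mm → contributes +1 126 259 mm⁴
Total I = 1 573 011 mm⁴.
Extreme fibre distance c = 62.20157 mm; S = I/c = 25288.92 mm³.

S_y ≈ 2.5289 × 10⁴ mm³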